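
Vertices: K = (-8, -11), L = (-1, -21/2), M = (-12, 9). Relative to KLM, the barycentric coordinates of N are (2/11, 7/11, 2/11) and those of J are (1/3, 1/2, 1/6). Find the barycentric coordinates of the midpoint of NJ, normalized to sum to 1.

Since both coordinate triples sum to 1, the midpoint's barycentrics are the componentwise average.
(2/11+1/3)/2 = 17/66; similarly 25/44 and 23/132.

(17/66, 25/44, 23/132)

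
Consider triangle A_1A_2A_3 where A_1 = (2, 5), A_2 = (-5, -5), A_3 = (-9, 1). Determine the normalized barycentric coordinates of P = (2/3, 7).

(1, -1/3, 1/3)

Signed area of the reference triangle: [A_1A_2A_3] = ½·(2·(-5−1) + (-5)·(1−5) + (-9)·(5−(-5))) = ½·(-12 + 20 − 90) = -41.
[PA_2A_3] = ½·((2/3)·(-5−1) + (-5)·(1−7) + (-9)·(7−(-5))) = ½·(-4 + 30 − 108) = -41, so the A_1-coordinate is (-41)/(-41) = 1.
[A_1PA_3] = ½·(2·(7−1) + (2/3)·(1−5) + (-9)·(5−7)) = ½·(12 − 8/3 + 18) = 41/3, so the A_2-coordinate is -1/3.
[A_1A_2P] = ½·(2·(-5−7) + (-5)·(7−5) + (2/3)·(5−(-5))) = ½·(-24 − 10 + 20/3) = -41/3, so the A_3-coordinate is 1/3.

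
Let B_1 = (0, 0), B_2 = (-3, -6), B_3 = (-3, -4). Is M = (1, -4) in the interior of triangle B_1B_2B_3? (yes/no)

Barycentric coordinates of M: (4/3, 8/3, -3).
The three coordinates are positive, positive, negative; a point is interior exactly when all three are positive.

no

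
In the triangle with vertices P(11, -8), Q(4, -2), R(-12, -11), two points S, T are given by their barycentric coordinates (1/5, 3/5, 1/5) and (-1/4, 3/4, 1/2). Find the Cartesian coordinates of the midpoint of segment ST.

(-71/40, -5)

Barycentric coordinates of the midpoint are the average: (-1/40, 27/40, 7/20).
Converting: (-1/40)·P + (27/40)·Q + (7/20)·R = (-71/40, -5).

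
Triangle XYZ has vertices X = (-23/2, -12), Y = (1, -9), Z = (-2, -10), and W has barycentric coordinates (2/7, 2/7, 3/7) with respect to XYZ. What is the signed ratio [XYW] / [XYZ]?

The signed ratio [XYW]/[XYZ] equals the barycentric coordinate of W at vertex Z, which is 3/7.

3/7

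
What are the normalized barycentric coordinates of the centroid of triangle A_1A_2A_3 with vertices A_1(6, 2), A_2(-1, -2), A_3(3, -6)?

The centroid is the average of the vertices, so each weight is 1/3.

(1/3, 1/3, 1/3)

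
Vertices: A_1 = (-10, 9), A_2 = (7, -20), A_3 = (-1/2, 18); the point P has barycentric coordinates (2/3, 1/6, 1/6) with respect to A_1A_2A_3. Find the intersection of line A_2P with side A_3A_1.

Line A_2P meets A_3A_1 where the A_2-coordinate vanishes; zeroing P's A_2-weight and renormalizing leaves A_3, A_1-weights 1/6 : 2/3 → (1/5, 4/5).
So Q = (1/5)·A_3 + (4/5)·A_1 = (-81/10, 54/5).

(-81/10, 54/5)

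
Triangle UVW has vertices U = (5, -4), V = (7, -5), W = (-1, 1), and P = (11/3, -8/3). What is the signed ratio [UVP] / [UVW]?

[UVW] = ½·(5·(-5−1) + 7·(1−(-4)) + (-1)·(-4−(-5))) = ½·(-30 + 35 − 1) = 2.
[UVP] = ½·(5·(-5−(-8/3)) + 7·(-8/3−(-4)) + (11/3)·(-4−(-5))) = ½·(-35/3 + 28/3 + 11/3) = 2/3, so the ratio is (2/3)/2 = 1/3.

1/3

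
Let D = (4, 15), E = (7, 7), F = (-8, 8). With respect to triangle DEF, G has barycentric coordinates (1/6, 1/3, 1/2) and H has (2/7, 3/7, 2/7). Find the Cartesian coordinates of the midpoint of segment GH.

Barycentric coordinates of the midpoint are the average: (19/84, 8/21, 11/28).
Converting: (19/84)·D + (8/21)·E + (11/28)·F = (3/7, 773/84).

(3/7, 773/84)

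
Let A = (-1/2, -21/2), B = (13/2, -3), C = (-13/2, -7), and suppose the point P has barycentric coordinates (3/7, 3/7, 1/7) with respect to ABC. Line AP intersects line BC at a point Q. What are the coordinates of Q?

(13/4, -4)

Line AP meets BC where the A-coordinate vanishes; zeroing P's A-weight and renormalizing leaves B, C-weights 3/7 : 1/7 → (3/4, 1/4).
So Q = (3/4)·B + (1/4)·C = (13/4, -4).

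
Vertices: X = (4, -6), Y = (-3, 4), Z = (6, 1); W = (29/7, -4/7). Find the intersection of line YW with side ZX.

Barycentric coordinates of W with respect to XYZ: (2/7, 1/7, 4/7).
On side ZX the Y-coordinate is zero; dropping W's Y-weight 1/7 and renormalizing the remaining 4/7 : 2/7 gives weights 2/3, 1/3 on Z, X.
V = (2/3)·(6, 1) + (1/3)·(4, -6) = (16/3, -4/3).

(16/3, -4/3)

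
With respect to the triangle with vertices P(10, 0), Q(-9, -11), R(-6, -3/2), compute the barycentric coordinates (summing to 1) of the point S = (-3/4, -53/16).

Signed area of the reference triangle: [PQR] = ½·(10·(-11−(-3/2)) + (-9)·(-3/2−0) + (-6)·(0−(-11))) = ½·(-95 + 27/2 − 66) = -295/4.
[SQR] = ½·((-3/4)·(-11−(-3/2)) + (-9)·(-3/2−(-53/16)) + (-6)·(-53/16−(-11))) = ½·(57/8 − 261/16 − 369/8) = -885/32, so the P-coordinate is (-885/32)/(-295/4) = 3/8.
[PSR] = ½·(10·(-53/16−(-3/2)) + (-3/4)·(-3/2−0) + (-6)·(0−(-53/16))) = ½·(-145/8 + 9/8 − 159/8) = -295/16, so the Q-coordinate is 1/4.
[PQS] = ½·(10·(-11−(-53/16)) + (-9)·(-53/16−0) + (-3/4)·(0−(-11))) = ½·(-615/8 + 477/16 − 33/4) = -885/32, so the R-coordinate is 3/8.

(3/8, 1/4, 3/8)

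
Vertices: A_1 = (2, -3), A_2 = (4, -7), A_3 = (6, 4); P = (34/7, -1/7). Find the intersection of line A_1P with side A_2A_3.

(16/3, 1/3)

Barycentric coordinates of P with respect to A_1A_2A_3: (1/7, 2/7, 4/7).
On side A_2A_3 the A_1-coordinate is zero; dropping P's A_1-weight 1/7 and renormalizing the remaining 2/7 : 4/7 gives weights 1/3, 2/3 on A_2, A_3.
Q = (1/3)·(4, -7) + (2/3)·(6, 4) = (16/3, 1/3).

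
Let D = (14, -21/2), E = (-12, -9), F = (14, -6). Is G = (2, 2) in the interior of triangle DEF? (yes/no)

no

Barycentric coordinates of G: (-244/117, 6/13, 307/117).
The three coordinates are negative, positive, positive; a point is interior exactly when all three are positive.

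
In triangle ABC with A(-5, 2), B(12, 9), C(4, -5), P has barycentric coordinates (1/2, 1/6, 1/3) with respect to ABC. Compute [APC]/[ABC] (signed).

The signed ratio [APC]/[ABC] equals the barycentric coordinate of P at vertex B, which is 1/6.

1/6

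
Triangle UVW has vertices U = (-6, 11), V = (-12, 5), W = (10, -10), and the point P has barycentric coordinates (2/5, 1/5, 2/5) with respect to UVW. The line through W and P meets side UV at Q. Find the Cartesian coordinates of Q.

Line WP meets UV where the W-coordinate vanishes; zeroing P's W-weight and renormalizing leaves U, V-weights 2/5 : 1/5 → (2/3, 1/3).
So Q = (2/3)·U + (1/3)·V = (-8, 9).

(-8, 9)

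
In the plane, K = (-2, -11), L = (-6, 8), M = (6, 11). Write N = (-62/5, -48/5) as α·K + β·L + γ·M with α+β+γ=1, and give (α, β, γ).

Signed area of the reference triangle: [KLM] = ½·((-2)·(8−11) + (-6)·(11−(-11)) + 6·(-11−8)) = ½·(6 − 132 − 114) = -120.
[NLM] = ½·((-62/5)·(8−11) + (-6)·(11−(-48/5)) + 6·(-48/5−8)) = ½·(186/5 − 618/5 − 528/5) = -96, so the K-coordinate is (-96)/(-120) = 4/5.
[KNM] = ½·((-2)·(-48/5−11) + (-62/5)·(11−(-11)) + 6·(-11−(-48/5))) = ½·(206/5 − 1364/5 − 42/5) = -120, so the L-coordinate is 1.
[KLN] = ½·((-2)·(8−(-48/5)) + (-6)·(-48/5−(-11)) + (-62/5)·(-11−8)) = ½·(-176/5 − 42/5 + 1178/5) = 96, so the M-coordinate is -4/5.

(4/5, 1, -4/5)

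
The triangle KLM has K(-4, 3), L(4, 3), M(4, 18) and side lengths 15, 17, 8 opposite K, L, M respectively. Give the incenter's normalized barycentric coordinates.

(3/8, 17/40, 1/5)

The incenter has barycentric coordinates proportional to the opposite side lengths: (15 : 17 : 8).
Normalizing by 15+17+8 = 40 gives (3/8, 17/40, 1/5).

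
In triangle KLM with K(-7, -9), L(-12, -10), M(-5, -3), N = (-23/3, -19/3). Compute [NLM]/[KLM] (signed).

1/6

[KLM] = ½·((-7)·(-10−(-3)) + (-12)·(-3−(-9)) + (-5)·(-9−(-10))) = ½·(49 − 72 − 5) = -14.
[NLM] = ½·((-23/3)·(-10−(-3)) + (-12)·(-3−(-19/3)) + (-5)·(-19/3−(-10))) = ½·(161/3 − 40 − 55/3) = -7/3, so the ratio is (-7/3)/(-14) = 1/6.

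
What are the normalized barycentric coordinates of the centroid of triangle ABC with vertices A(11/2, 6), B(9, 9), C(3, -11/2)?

(1/3, 1/3, 1/3)

The centroid is the average of the vertices, so each weight is 1/3.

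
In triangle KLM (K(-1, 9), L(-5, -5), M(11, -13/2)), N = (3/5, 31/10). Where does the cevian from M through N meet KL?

(-2, 11/2)

Barycentric coordinates of N with respect to KLM: (3/5, 1/5, 1/5).
On side KL the M-coordinate is zero; dropping N's M-weight 1/5 and renormalizing the remaining 3/5 : 1/5 gives weights 3/4, 1/4 on K, L.
J = (3/4)·(-1, 9) + (1/4)·(-5, -5) = (-2, 11/2).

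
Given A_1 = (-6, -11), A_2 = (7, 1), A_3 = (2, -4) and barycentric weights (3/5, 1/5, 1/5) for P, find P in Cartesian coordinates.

(-9/5, -36/5)

P = (3/5)·A_1 + (1/5)·A_2 + (1/5)·A_3.
x-coordinate: (3/5)·(-6) + (1/5)·7 + (1/5)·2 = -9/5.
y-coordinate: (3/5)·(-11) + (1/5)·1 + (1/5)·(-4) = -36/5.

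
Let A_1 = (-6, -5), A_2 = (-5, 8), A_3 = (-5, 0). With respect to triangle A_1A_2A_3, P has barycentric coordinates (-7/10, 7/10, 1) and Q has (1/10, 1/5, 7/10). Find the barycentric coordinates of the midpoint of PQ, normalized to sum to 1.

(-3/10, 9/20, 17/20)

Since both coordinate triples sum to 1, the midpoint's barycentrics are the componentwise average.
(-7/10+1/10)/2 = -3/10; similarly 9/20 and 17/20.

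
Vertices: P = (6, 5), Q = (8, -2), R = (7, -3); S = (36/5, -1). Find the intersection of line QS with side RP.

Barycentric coordinates of S with respect to PQR: (1/5, 2/5, 2/5).
On side RP the Q-coordinate is zero; dropping S's Q-weight 2/5 and renormalizing the remaining 2/5 : 1/5 gives weights 2/3, 1/3 on R, P.
T = (2/3)·(7, -3) + (1/3)·(6, 5) = (20/3, -1/3).

(20/3, -1/3)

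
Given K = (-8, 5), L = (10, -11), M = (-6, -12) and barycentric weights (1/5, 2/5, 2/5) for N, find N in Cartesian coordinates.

N = (1/5)·K + (2/5)·L + (2/5)·M.
x-coordinate: (1/5)·(-8) + (2/5)·10 + (2/5)·(-6) = 0.
y-coordinate: (1/5)·5 + (2/5)·(-11) + (2/5)·(-12) = -41/5.

(0, -41/5)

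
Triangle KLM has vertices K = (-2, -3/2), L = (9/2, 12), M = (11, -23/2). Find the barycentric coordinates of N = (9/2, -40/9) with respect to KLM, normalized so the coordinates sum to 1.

Signed area of the reference triangle: [KLM] = ½·((-2)·(12−(-23/2)) + (9/2)·(-23/2−(-3/2)) + 11·(-3/2−12)) = ½·(-47 − 45 − 297/2) = -481/4.
[NLM] = ½·((9/2)·(12−(-23/2)) + (9/2)·(-23/2−(-40/9)) + 11·(-40/9−12)) = ½·(423/4 − 127/4 − 1628/9) = -481/9, so the K-coordinate is (-481/9)/(-481/4) = 4/9.
[KNM] = ½·((-2)·(-40/9−(-23/2)) + (9/2)·(-23/2−(-3/2)) + 11·(-3/2−(-40/9))) = ½·(-127/9 − 45 + 583/18) = -481/36, so the L-coordinate is 1/9.
[KLN] = ½·((-2)·(12−(-40/9)) + (9/2)·(-40/9−(-3/2)) + (9/2)·(-3/2−12)) = ½·(-296/9 − 53/4 − 243/4) = -481/9, so the M-coordinate is 4/9.

(4/9, 1/9, 4/9)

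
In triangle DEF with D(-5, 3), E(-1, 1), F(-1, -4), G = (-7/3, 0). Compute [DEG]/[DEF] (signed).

[DEF] = ½·((-5)·(1−(-4)) + (-1)·(-4−3) + (-1)·(3−1)) = ½·(-25 + 7 − 2) = -10.
[DEG] = ½·((-5)·(1−0) + (-1)·(0−3) + (-7/3)·(3−1)) = ½·(-5 + 3 − 14/3) = -10/3, so the ratio is (-10/3)/(-10) = 1/3.

1/3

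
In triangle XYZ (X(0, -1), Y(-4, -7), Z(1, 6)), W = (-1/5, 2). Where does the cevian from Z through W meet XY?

(-2, -4)

Barycentric coordinates of W with respect to XYZ: (1/5, 1/5, 3/5).
On side XY the Z-coordinate is zero; dropping W's Z-weight 3/5 and renormalizing the remaining 1/5 : 1/5 gives weights 1/2, 1/2 on X, Y.
V = (1/2)·(0, -1) + (1/2)·(-4, -7) = (-2, -4).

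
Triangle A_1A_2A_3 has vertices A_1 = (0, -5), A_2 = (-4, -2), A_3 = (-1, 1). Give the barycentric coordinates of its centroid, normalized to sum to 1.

(1/3, 1/3, 1/3)

The centroid is the average of the vertices, so each weight is 1/3.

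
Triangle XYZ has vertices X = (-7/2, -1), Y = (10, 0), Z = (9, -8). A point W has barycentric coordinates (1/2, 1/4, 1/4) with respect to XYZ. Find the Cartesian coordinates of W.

(3, -5/2)

W = (1/2)·X + (1/4)·Y + (1/4)·Z.
x-coordinate: (1/2)·(-7/2) + (1/4)·10 + (1/4)·9 = 3.
y-coordinate: (1/2)·(-1) + (1/4)·0 + (1/4)·(-8) = -5/2.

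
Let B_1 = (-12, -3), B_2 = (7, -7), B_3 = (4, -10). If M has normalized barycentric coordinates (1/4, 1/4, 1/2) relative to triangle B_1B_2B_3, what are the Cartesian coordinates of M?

M = (1/4)·B_1 + (1/4)·B_2 + (1/2)·B_3.
x-coordinate: (1/4)·(-12) + (1/4)·7 + (1/2)·4 = 3/4.
y-coordinate: (1/4)·(-3) + (1/4)·(-7) + (1/2)·(-10) = -15/2.

(3/4, -15/2)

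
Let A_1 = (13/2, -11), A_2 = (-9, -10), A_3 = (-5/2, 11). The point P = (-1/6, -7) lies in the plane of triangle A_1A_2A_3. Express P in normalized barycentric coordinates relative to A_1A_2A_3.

(1/2, 1/3, 1/6)

Signed area of the reference triangle: [A_1A_2A_3] = ½·((13/2)·(-10−11) + (-9)·(11−(-11)) + (-5/2)·(-11−(-10))) = ½·(-273/2 − 198 + 5/2) = -166.
[PA_2A_3] = ½·((-1/6)·(-10−11) + (-9)·(11−(-7)) + (-5/2)·(-7−(-10))) = ½·(7/2 − 162 − 15/2) = -83, so the A_1-coordinate is (-83)/(-166) = 1/2.
[A_1PA_3] = ½·((13/2)·(-7−11) + (-1/6)·(11−(-11)) + (-5/2)·(-11−(-7))) = ½·(-117 − 11/3 + 10) = -166/3, so the A_2-coordinate is 1/3.
[A_1A_2P] = ½·((13/2)·(-10−(-7)) + (-9)·(-7−(-11)) + (-1/6)·(-11−(-10))) = ½·(-39/2 − 36 + 1/6) = -83/3, so the A_3-coordinate is 1/6.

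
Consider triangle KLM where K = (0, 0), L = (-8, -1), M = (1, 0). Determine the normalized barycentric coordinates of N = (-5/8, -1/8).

(1/2, 1/8, 3/8)

Signed area of the reference triangle: [KLM] = ½·(0·(-1−0) + (-8)·(0−0) + 1·(0−(-1))) = ½·(0 + 0 + 1) = 1/2.
[NLM] = ½·((-5/8)·(-1−0) + (-8)·(0−(-1/8)) + 1·(-1/8−(-1))) = ½·(5/8 − 1 + 7/8) = 1/4, so the K-coordinate is (1/4)/(1/2) = 1/2.
[KNM] = ½·(0·(-1/8−0) + (-5/8)·(0−0) + 1·(0−(-1/8))) = ½·(0 + 0 + 1/8) = 1/16, so the L-coordinate is 1/8.
[KLN] = ½·(0·(-1−(-1/8)) + (-8)·(-1/8−0) + (-5/8)·(0−(-1))) = ½·(0 + 1 − 5/8) = 3/16, so the M-coordinate is 3/8.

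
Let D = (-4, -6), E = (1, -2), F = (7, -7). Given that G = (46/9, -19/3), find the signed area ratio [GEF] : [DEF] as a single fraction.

[DEF] = ½·((-4)·(-2−(-7)) + 1·(-7−(-6)) + 7·(-6−(-2))) = ½·(-20 − 1 − 28) = -49/2.
[GEF] = ½·((46/9)·(-2−(-7)) + 1·(-7−(-19/3)) + 7·(-19/3−(-2))) = ½·(230/9 − 2/3 − 91/3) = -49/18, so the ratio is (-49/18)/(-49/2) = 1/9.

1/9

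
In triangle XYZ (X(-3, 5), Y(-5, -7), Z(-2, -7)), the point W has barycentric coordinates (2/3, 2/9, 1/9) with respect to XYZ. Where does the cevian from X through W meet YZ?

(-4, -7)

Line XW meets YZ where the X-coordinate vanishes; zeroing W's X-weight and renormalizing leaves Y, Z-weights 2/9 : 1/9 → (2/3, 1/3).
So V = (2/3)·Y + (1/3)·Z = (-4, -7).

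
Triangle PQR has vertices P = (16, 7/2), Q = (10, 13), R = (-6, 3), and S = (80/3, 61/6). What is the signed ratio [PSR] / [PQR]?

[PQR] = ½·(16·(13−3) + 10·(3−(7/2)) + (-6)·(7/2−13)) = ½·(160 − 5 + 57) = 106.
[PSR] = ½·(16·(61/6−3) + (80/3)·(3−(7/2)) + (-6)·(7/2−(61/6))) = ½·(344/3 − 40/3 + 40) = 212/3, so the ratio is (212/3)/106 = 2/3.

2/3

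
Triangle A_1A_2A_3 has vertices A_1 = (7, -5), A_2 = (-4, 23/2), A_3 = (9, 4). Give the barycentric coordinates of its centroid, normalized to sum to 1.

(1/3, 1/3, 1/3)

The centroid is the average of the vertices, so each weight is 1/3.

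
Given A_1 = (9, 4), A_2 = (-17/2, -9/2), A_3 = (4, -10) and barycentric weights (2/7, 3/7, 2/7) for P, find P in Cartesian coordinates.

P = (2/7)·A_1 + (3/7)·A_2 + (2/7)·A_3.
x-coordinate: (2/7)·9 + (3/7)·(-17/2) + (2/7)·4 = 1/14.
y-coordinate: (2/7)·4 + (3/7)·(-9/2) + (2/7)·(-10) = -51/14.

(1/14, -51/14)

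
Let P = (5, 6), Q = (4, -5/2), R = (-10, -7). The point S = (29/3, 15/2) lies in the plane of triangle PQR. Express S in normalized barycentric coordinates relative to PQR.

(1, 1/3, -1/3)

Signed area of the reference triangle: [PQR] = ½·(5·(-5/2−(-7)) + 4·(-7−6) + (-10)·(6−(-5/2))) = ½·(45/2 − 52 − 85) = -229/4.
[SQR] = ½·((29/3)·(-5/2−(-7)) + 4·(-7−(15/2)) + (-10)·(15/2−(-5/2))) = ½·(87/2 − 58 − 100) = -229/4, so the P-coordinate is (-229/4)/(-229/4) = 1.
[PSR] = ½·(5·(15/2−(-7)) + (29/3)·(-7−6) + (-10)·(6−(15/2))) = ½·(145/2 − 377/3 + 15) = -229/12, so the Q-coordinate is 1/3.
[PQS] = ½·(5·(-5/2−(15/2)) + 4·(15/2−6) + (29/3)·(6−(-5/2))) = ½·(-50 + 6 + 493/6) = 229/12, so the R-coordinate is -1/3.
Check: 1 + 1/3 − 1/3 = 1.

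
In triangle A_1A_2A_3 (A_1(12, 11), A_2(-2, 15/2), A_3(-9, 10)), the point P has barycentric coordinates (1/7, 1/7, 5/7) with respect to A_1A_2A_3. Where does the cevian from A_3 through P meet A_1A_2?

Line A_3P meets A_1A_2 where the A_3-coordinate vanishes; zeroing P's A_3-weight and renormalizing leaves A_1, A_2-weights 1/7 : 1/7 → (1/2, 1/2).
So Q = (1/2)·A_1 + (1/2)·A_2 = (5, 37/4).

(5, 37/4)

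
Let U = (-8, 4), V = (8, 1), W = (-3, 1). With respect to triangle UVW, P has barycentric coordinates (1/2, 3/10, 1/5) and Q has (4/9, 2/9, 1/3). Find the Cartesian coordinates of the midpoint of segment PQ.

Barycentric coordinates of the midpoint are the average: (17/36, 47/180, 4/15).
Converting: (17/36)·U + (47/180)·V + (4/15)·W = (-112/45, 29/12).

(-112/45, 29/12)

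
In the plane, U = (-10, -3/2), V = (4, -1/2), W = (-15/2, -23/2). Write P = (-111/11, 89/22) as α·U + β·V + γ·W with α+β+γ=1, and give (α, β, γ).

(16/11, 1/11, -6/11)

Signed area of the reference triangle: [UVW] = ½·((-10)·(-1/2−(-23/2)) + 4·(-23/2−(-3/2)) + (-15/2)·(-3/2−(-1/2))) = ½·(-110 − 40 + 15/2) = -285/4.
[PVW] = ½·((-111/11)·(-1/2−(-23/2)) + 4·(-23/2−(89/22)) + (-15/2)·(89/22−(-1/2))) = ½·(-111 − 684/11 − 375/11) = -1140/11, so the U-coordinate is (-1140/11)/(-285/4) = 16/11.
[UPW] = ½·((-10)·(89/22−(-23/2)) + (-111/11)·(-23/2−(-3/2)) + (-15/2)·(-3/2−(89/22))) = ½·(-1710/11 + 1110/11 + 915/22) = -285/44, so the V-coordinate is 1/11.
[UVP] = ½·((-10)·(-1/2−(89/22)) + 4·(89/22−(-3/2)) + (-111/11)·(-3/2−(-1/2))) = ½·(500/11 + 244/11 + 111/11) = 855/22, so the W-coordinate is -6/11.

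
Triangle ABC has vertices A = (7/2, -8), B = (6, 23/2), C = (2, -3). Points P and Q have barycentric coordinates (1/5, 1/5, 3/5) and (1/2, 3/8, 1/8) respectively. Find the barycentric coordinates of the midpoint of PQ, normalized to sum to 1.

Since both coordinate triples sum to 1, the midpoint's barycentrics are the componentwise average.
(1/5+1/2)/2 = 7/20; similarly 23/80 and 29/80.

(7/20, 23/80, 29/80)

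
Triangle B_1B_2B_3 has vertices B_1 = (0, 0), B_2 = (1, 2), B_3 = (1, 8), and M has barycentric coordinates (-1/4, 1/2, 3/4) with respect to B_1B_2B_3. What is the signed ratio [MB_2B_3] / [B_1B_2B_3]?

-1/4

The signed ratio [MB_2B_3]/[B_1B_2B_3] equals the barycentric coordinate of M at vertex B_1, which is -1/4.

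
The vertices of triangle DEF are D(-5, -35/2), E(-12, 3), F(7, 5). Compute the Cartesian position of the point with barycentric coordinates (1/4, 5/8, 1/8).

G = (1/4)·D + (5/8)·E + (1/8)·F.
x-coordinate: (1/4)·(-5) + (5/8)·(-12) + (1/8)·7 = -63/8.
y-coordinate: (1/4)·(-35/2) + (5/8)·3 + (1/8)·5 = -15/8.

(-63/8, -15/8)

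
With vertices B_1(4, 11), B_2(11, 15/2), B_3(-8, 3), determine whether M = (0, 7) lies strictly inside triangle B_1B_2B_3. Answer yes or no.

yes

Barycentric coordinates of M: (20/49, 8/49, 3/7).
The three coordinates are positive, positive, positive; a point is interior exactly when all three are positive.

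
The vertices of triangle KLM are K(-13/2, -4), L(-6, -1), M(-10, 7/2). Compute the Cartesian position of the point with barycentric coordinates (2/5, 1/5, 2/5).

N = (2/5)·K + (1/5)·L + (2/5)·M.
x-coordinate: (2/5)·(-13/2) + (1/5)·(-6) + (2/5)·(-10) = -39/5.
y-coordinate: (2/5)·(-4) + (1/5)·(-1) + (2/5)·(7/2) = -2/5.

(-39/5, -2/5)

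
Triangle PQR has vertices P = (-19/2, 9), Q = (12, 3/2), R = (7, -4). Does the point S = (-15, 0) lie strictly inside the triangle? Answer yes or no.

no

Barycentric coordinates of S: (564/623, -880/623, 939/623).
The three coordinates are positive, negative, positive; a point is interior exactly when all three are positive.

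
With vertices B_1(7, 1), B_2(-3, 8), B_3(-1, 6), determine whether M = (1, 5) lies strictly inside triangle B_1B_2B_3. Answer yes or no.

yes

Barycentric coordinates of M: (1/3, 1/3, 1/3).
The three coordinates are positive, positive, positive; a point is interior exactly when all three are positive.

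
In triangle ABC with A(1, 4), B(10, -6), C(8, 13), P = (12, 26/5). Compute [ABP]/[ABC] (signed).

4/5

[ABC] = ½·(1·(-6−13) + 10·(13−4) + 8·(4−(-6))) = ½·(-19 + 90 + 80) = 151/2.
[ABP] = ½·(1·(-6−(26/5)) + 10·(26/5−4) + 12·(4−(-6))) = ½·(-56/5 + 12 + 120) = 302/5, so the ratio is (302/5)/(151/2) = 4/5.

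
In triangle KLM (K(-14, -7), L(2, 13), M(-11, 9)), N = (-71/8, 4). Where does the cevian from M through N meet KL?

(-38/5, 1)

Barycentric coordinates of N with respect to KLM: (3/8, 1/4, 3/8).
On side KL the M-coordinate is zero; dropping N's M-weight 3/8 and renormalizing the remaining 3/8 : 1/4 gives weights 3/5, 2/5 on K, L.
J = (3/5)·(-14, -7) + (2/5)·(2, 13) = (-38/5, 1).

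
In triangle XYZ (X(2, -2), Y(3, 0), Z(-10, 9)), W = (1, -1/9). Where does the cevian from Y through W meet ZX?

(0, -1/6)

Barycentric coordinates of W with respect to XYZ: (5/9, 1/3, 1/9).
On side ZX the Y-coordinate is zero; dropping W's Y-weight 1/3 and renormalizing the remaining 1/9 : 5/9 gives weights 1/6, 5/6 on Z, X.
V = (1/6)·(-10, 9) + (5/6)·(2, -2) = (0, -1/6).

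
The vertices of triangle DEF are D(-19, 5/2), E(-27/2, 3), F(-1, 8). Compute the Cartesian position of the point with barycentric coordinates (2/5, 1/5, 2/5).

(-107/10, 24/5)

G = (2/5)·D + (1/5)·E + (2/5)·F.
x-coordinate: (2/5)·(-19) + (1/5)·(-27/2) + (2/5)·(-1) = -107/10.
y-coordinate: (2/5)·(5/2) + (1/5)·3 + (2/5)·8 = 24/5.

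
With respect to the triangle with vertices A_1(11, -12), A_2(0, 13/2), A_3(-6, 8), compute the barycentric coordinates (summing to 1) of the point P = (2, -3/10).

Signed area of the reference triangle: [A_1A_2A_3] = ½·(11·(13/2−8) + 0·(8−(-12)) + (-6)·(-12−(13/2))) = ½·(-33/2 + 0 + 111) = 189/4.
[PA_2A_3] = ½·(2·(13/2−8) + 0·(8−(-3/10)) + (-6)·(-3/10−(13/2))) = ½·(-3 + 0 + 204/5) = 189/10, so the A_1-coordinate is (189/10)/(189/4) = 2/5.
[A_1PA_3] = ½·(11·(-3/10−8) + 2·(8−(-12)) + (-6)·(-12−(-3/10))) = ½·(-913/10 + 40 + 351/5) = 189/20, so the A_2-coordinate is 1/5.
[A_1A_2P] = ½·(11·(13/2−(-3/10)) + 0·(-3/10−(-12)) + 2·(-12−(13/2))) = ½·(374/5 + 0 − 37) = 189/10, so the A_3-coordinate is 2/5.
Check: 2/5 + 1/5 + 2/5 = 1.

(2/5, 1/5, 2/5)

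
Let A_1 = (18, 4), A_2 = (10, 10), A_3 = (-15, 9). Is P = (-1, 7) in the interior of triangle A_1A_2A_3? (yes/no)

Barycentric coordinates of P: (32/79, 2/79, 45/79).
The three coordinates are positive, positive, positive; a point is interior exactly when all three are positive.

yes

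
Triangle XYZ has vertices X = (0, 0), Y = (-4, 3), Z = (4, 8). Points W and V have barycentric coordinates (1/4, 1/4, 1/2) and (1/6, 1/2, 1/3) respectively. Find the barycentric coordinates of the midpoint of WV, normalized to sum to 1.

Since both coordinate triples sum to 1, the midpoint's barycentrics are the componentwise average.
(1/4+1/6)/2 = 5/24; similarly 3/8 and 5/12.

(5/24, 3/8, 5/12)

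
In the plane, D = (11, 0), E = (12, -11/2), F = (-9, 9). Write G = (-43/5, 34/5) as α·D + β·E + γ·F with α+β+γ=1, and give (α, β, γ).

Signed area of the reference triangle: [DEF] = ½·(11·(-11/2−9) + 12·(9−0) + (-9)·(0−(-11/2))) = ½·(-319/2 + 108 − 99/2) = -101/2.
[GEF] = ½·((-43/5)·(-11/2−9) + 12·(9−(34/5)) + (-9)·(34/5−(-11/2))) = ½·(1247/10 + 132/5 − 1107/10) = 101/5, so the D-coordinate is (101/5)/(-101/2) = -2/5.
[DGF] = ½·(11·(34/5−9) + (-43/5)·(9−0) + (-9)·(0−(34/5))) = ½·(-121/5 − 387/5 + 306/5) = -101/5, so the E-coordinate is 2/5.
[DEG] = ½·(11·(-11/2−(34/5)) + 12·(34/5−0) + (-43/5)·(0−(-11/2))) = ½·(-1353/10 + 408/5 − 473/10) = -101/2, so the F-coordinate is 1.

(-2/5, 2/5, 1)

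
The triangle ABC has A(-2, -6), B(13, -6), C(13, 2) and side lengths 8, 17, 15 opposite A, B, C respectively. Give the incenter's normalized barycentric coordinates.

(1/5, 17/40, 3/8)

The incenter has barycentric coordinates proportional to the opposite side lengths: (8 : 17 : 15).
Normalizing by 8+17+15 = 40 gives (1/5, 17/40, 3/8).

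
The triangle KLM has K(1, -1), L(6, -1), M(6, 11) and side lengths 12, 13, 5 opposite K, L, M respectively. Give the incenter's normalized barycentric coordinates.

The incenter has barycentric coordinates proportional to the opposite side lengths: (12 : 13 : 5).
Normalizing by 12+13+5 = 30 gives (2/5, 13/30, 1/6).

(2/5, 13/30, 1/6)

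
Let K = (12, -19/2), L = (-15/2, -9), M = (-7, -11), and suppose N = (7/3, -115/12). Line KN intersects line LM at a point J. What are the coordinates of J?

Barycentric coordinates of N with respect to KLM: (1/2, 1/3, 1/6).
On side LM the K-coordinate is zero; dropping N's K-weight 1/2 and renormalizing the remaining 1/3 : 1/6 gives weights 2/3, 1/3 on L, M.
J = (2/3)·(-15/2, -9) + (1/3)·(-7, -11) = (-22/3, -29/3).

(-22/3, -29/3)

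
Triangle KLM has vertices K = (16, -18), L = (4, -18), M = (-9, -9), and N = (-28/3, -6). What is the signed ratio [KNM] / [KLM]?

-2/3

[KLM] = ½·(16·(-18−(-9)) + 4·(-9−(-18)) + (-9)·(-18−(-18))) = ½·(-144 + 36 + 0) = -54.
[KNM] = ½·(16·(-6−(-9)) + (-28/3)·(-9−(-18)) + (-9)·(-18−(-6))) = ½·(48 − 84 + 108) = 36, so the ratio is 36/(-54) = -2/3.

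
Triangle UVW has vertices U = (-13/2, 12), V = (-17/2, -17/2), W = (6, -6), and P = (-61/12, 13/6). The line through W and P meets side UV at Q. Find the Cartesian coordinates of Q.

Barycentric coordinates of P with respect to UVW: (1/2, 1/3, 1/6).
On side UV the W-coordinate is zero; dropping P's W-weight 1/6 and renormalizing the remaining 1/2 : 1/3 gives weights 3/5, 2/5 on U, V.
Q = (3/5)·(-13/2, 12) + (2/5)·(-17/2, -17/2) = (-73/10, 19/5).

(-73/10, 19/5)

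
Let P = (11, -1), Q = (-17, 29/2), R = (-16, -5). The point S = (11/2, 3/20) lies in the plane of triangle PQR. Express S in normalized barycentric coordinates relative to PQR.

Signed area of the reference triangle: [PQR] = ½·(11·(29/2−(-5)) + (-17)·(-5−(-1)) + (-16)·(-1−(29/2))) = ½·(429/2 + 68 + 248) = 1061/4.
[SQR] = ½·((11/2)·(29/2−(-5)) + (-17)·(-5−(3/20)) + (-16)·(3/20−(29/2))) = ½·(429/4 + 1751/20 + 1148/5) = 1061/5, so the P-coordinate is (1061/5)/(1061/4) = 4/5.
[PSR] = ½·(11·(3/20−(-5)) + (11/2)·(-5−(-1)) + (-16)·(-1−(3/20))) = ½·(1133/20 − 22 + 92/5) = 1061/40, so the Q-coordinate is 1/10.
[PQS] = ½·(11·(29/2−(3/20)) + (-17)·(3/20−(-1)) + (11/2)·(-1−(29/2))) = ½·(3157/20 − 391/20 − 341/4) = 1061/40, so the R-coordinate is 1/10.

(4/5, 1/10, 1/10)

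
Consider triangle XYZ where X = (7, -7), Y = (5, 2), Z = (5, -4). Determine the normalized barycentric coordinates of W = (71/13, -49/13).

Signed area of the reference triangle: [XYZ] = ½·(7·(2−(-4)) + 5·(-4−(-7)) + 5·(-7−2)) = ½·(42 + 15 − 45) = 6.
[WYZ] = ½·((71/13)·(2−(-4)) + 5·(-4−(-49/13)) + 5·(-49/13−2)) = ½·(426/13 − 15/13 − 375/13) = 18/13, so the X-coordinate is (18/13)/6 = 3/13.
[XWZ] = ½·(7·(-49/13−(-4)) + (71/13)·(-4−(-7)) + 5·(-7−(-49/13))) = ½·(21/13 + 213/13 − 210/13) = 12/13, so the Y-coordinate is 2/13.
[XYW] = ½·(7·(2−(-49/13)) + 5·(-49/13−(-7)) + (71/13)·(-7−2)) = ½·(525/13 + 210/13 − 639/13) = 48/13, so the Z-coordinate is 8/13.
Check: 3/13 + 2/13 + 8/13 = 1.

(3/13, 2/13, 8/13)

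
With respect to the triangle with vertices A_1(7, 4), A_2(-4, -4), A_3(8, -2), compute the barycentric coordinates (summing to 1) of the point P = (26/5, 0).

Signed area of the reference triangle: [A_1A_2A_3] = ½·(7·(-4−(-2)) + (-4)·(-2−4) + 8·(4−(-4))) = ½·(-14 + 24 + 64) = 37.
[PA_2A_3] = ½·((26/5)·(-4−(-2)) + (-4)·(-2−0) + 8·(0−(-4))) = ½·(-52/5 + 8 + 32) = 74/5, so the A_1-coordinate is (74/5)/37 = 2/5.
[A_1PA_3] = ½·(7·(0−(-2)) + (26/5)·(-2−4) + 8·(4−0)) = ½·(14 − 156/5 + 32) = 37/5, so the A_2-coordinate is 1/5.
[A_1A_2P] = ½·(7·(-4−0) + (-4)·(0−4) + (26/5)·(4−(-4))) = ½·(-28 + 16 + 208/5) = 74/5, so the A_3-coordinate is 2/5.
Check: 2/5 + 1/5 + 2/5 = 1.

(2/5, 1/5, 2/5)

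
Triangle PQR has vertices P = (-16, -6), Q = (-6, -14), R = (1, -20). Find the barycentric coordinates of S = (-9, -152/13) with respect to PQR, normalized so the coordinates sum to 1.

Signed area of the reference triangle: [PQR] = ½·((-16)·(-14−(-20)) + (-6)·(-20−(-6)) + 1·(-6−(-14))) = ½·(-96 + 84 + 8) = -2.
[SQR] = ½·((-9)·(-14−(-20)) + (-6)·(-20−(-152/13)) + 1·(-152/13−(-14))) = ½·(-54 + 648/13 + 30/13) = -12/13, so the P-coordinate is (-12/13)/(-2) = 6/13.
[PSR] = ½·((-16)·(-152/13−(-20)) + (-9)·(-20−(-6)) + 1·(-6−(-152/13))) = ½·(-1728/13 + 126 + 74/13) = -8/13, so the Q-coordinate is 4/13.
[PQS] = ½·((-16)·(-14−(-152/13)) + (-6)·(-152/13−(-6)) + (-9)·(-6−(-14))) = ½·(480/13 + 444/13 − 72) = -6/13, so the R-coordinate is 3/13.
Check: 6/13 + 4/13 + 3/13 = 1.

(6/13, 4/13, 3/13)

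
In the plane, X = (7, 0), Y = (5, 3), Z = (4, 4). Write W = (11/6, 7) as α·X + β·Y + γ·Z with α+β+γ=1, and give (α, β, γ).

(-5/6, 1/3, 3/2)

Signed area of the reference triangle: [XYZ] = ½·(7·(3−4) + 5·(4−0) + 4·(0−3)) = ½·(-7 + 20 − 12) = 1/2.
[WYZ] = ½·((11/6)·(3−4) + 5·(4−7) + 4·(7−3)) = ½·(-11/6 − 15 + 16) = -5/12, so the X-coordinate is (-5/12)/(1/2) = -5/6.
[XWZ] = ½·(7·(7−4) + (11/6)·(4−0) + 4·(0−7)) = ½·(21 + 22/3 − 28) = 1/6, so the Y-coordinate is 1/3.
[XYW] = ½·(7·(3−7) + 5·(7−0) + (11/6)·(0−3)) = ½·(-28 + 35 − 11/2) = 3/4, so the Z-coordinate is 3/2.
Check: -5/6 + 1/3 + 3/2 = 1.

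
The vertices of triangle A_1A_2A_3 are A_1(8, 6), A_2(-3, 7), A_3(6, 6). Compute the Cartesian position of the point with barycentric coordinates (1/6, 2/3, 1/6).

(1/3, 20/3)

P = (1/6)·A_1 + (2/3)·A_2 + (1/6)·A_3.
x-coordinate: (1/6)·8 + (2/3)·(-3) + (1/6)·6 = 1/3.
y-coordinate: (1/6)·6 + (2/3)·7 + (1/6)·6 = 20/3.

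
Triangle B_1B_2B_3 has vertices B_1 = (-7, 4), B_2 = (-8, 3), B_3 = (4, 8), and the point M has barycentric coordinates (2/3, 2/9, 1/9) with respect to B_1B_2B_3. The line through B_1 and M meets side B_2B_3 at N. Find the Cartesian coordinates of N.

Line B_1M meets B_2B_3 where the B_1-coordinate vanishes; zeroing M's B_1-weight and renormalizing leaves B_2, B_3-weights 2/9 : 1/9 → (2/3, 1/3).
So N = (2/3)·B_2 + (1/3)·B_3 = (-4, 14/3).

(-4, 14/3)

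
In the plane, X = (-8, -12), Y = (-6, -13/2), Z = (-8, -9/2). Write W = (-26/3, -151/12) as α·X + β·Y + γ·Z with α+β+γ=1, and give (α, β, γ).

(7/6, -1/3, 1/6)

Signed area of the reference triangle: [XYZ] = ½·((-8)·(-13/2−(-9/2)) + (-6)·(-9/2−(-12)) + (-8)·(-12−(-13/2))) = ½·(16 − 45 + 44) = 15/2.
[WYZ] = ½·((-26/3)·(-13/2−(-9/2)) + (-6)·(-9/2−(-151/12)) + (-8)·(-151/12−(-13/2))) = ½·(52/3 − 97/2 + 146/3) = 35/4, so the X-coordinate is (35/4)/(15/2) = 7/6.
[XWZ] = ½·((-8)·(-151/12−(-9/2)) + (-26/3)·(-9/2−(-12)) + (-8)·(-12−(-151/12))) = ½·(194/3 − 65 − 14/3) = -5/2, so the Y-coordinate is -1/3.
[XYW] = ½·((-8)·(-13/2−(-151/12)) + (-6)·(-151/12−(-12)) + (-26/3)·(-12−(-13/2))) = ½·(-146/3 + 7/2 + 143/3) = 5/4, so the Z-coordinate is 1/6.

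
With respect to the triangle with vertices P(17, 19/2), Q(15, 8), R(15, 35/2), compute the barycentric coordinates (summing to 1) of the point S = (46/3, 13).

Signed area of the reference triangle: [PQR] = ½·(17·(8−(35/2)) + 15·(35/2−(19/2)) + 15·(19/2−8)) = ½·(-323/2 + 120 + 45/2) = -19/2.
[SQR] = ½·((46/3)·(8−(35/2)) + 15·(35/2−13) + 15·(13−8)) = ½·(-437/3 + 135/2 + 75) = -19/12, so the P-coordinate is (-19/12)/(-19/2) = 1/6.
[PSR] = ½·(17·(13−(35/2)) + (46/3)·(35/2−(19/2)) + 15·(19/2−13)) = ½·(-153/2 + 368/3 − 105/2) = -19/6, so the Q-coordinate is 1/3.
[PQS] = ½·(17·(8−13) + 15·(13−(19/2)) + (46/3)·(19/2−8)) = ½·(-85 + 105/2 + 23) = -19/4, so the R-coordinate is 1/2.
Check: 1/6 + 1/3 + 1/2 = 1.

(1/6, 1/3, 1/2)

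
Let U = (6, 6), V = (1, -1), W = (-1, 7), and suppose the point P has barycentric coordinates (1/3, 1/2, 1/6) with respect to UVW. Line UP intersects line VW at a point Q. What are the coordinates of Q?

(1/2, 1)

Line UP meets VW where the U-coordinate vanishes; zeroing P's U-weight and renormalizing leaves V, W-weights 1/2 : 1/6 → (3/4, 1/4).
So Q = (3/4)·V + (1/4)·W = (1/2, 1).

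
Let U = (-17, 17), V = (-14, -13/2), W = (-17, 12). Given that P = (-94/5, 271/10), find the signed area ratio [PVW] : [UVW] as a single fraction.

[UVW] = ½·((-17)·(-13/2−12) + (-14)·(12−17) + (-17)·(17−(-13/2))) = ½·(629/2 + 70 − 799/2) = -15/2.
[PVW] = ½·((-94/5)·(-13/2−12) + (-14)·(12−(271/10)) + (-17)·(271/10−(-13/2))) = ½·(1739/5 + 1057/5 − 2856/5) = -6, so the ratio is (-6)/(-15/2) = 4/5.

4/5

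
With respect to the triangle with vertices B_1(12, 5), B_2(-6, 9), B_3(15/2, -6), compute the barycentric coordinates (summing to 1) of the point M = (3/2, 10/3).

(1/6, 1/2, 1/3)

Signed area of the reference triangle: [B_1B_2B_3] = ½·(12·(9−(-6)) + (-6)·(-6−5) + (15/2)·(5−9)) = ½·(180 + 66 − 30) = 108.
[MB_2B_3] = ½·((3/2)·(9−(-6)) + (-6)·(-6−(10/3)) + (15/2)·(10/3−9)) = ½·(45/2 + 56 − 85/2) = 18, so the B_1-coordinate is 18/108 = 1/6.
[B_1MB_3] = ½·(12·(10/3−(-6)) + (3/2)·(-6−5) + (15/2)·(5−(10/3))) = ½·(112 − 33/2 + 25/2) = 54, so the B_2-coordinate is 1/2.
[B_1B_2M] = ½·(12·(9−(10/3)) + (-6)·(10/3−5) + (3/2)·(5−9)) = ½·(68 + 10 − 6) = 36, so the B_3-coordinate is 1/3.
Check: 1/6 + 1/2 + 1/3 = 1.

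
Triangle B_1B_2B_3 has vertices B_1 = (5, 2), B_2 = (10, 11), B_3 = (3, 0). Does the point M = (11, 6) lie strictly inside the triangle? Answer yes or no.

no

Barycentric coordinates of M: (23/4, -1/2, -17/4).
The three coordinates are positive, negative, negative; a point is interior exactly when all three are positive.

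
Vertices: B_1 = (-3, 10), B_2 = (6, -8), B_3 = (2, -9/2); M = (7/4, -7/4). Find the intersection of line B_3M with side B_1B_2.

Barycentric coordinates of M with respect to B_1B_2B_3: (1/4, 1/4, 1/2).
On side B_1B_2 the B_3-coordinate is zero; dropping M's B_3-weight 1/2 and renormalizing the remaining 1/4 : 1/4 gives weights 1/2, 1/2 on B_1, B_2.
N = (1/2)·(-3, 10) + (1/2)·(6, -8) = (3/2, 1).

(3/2, 1)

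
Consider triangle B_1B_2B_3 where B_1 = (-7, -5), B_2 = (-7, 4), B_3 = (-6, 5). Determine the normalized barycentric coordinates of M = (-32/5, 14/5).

(1/5, 1/5, 3/5)

Signed area of the reference triangle: [B_1B_2B_3] = ½·((-7)·(4−5) + (-7)·(5−(-5)) + (-6)·(-5−4)) = ½·(7 − 70 + 54) = -9/2.
[MB_2B_3] = ½·((-32/5)·(4−5) + (-7)·(5−(14/5)) + (-6)·(14/5−4)) = ½·(32/5 − 77/5 + 36/5) = -9/10, so the B_1-coordinate is (-9/10)/(-9/2) = 1/5.
[B_1MB_3] = ½·((-7)·(14/5−5) + (-32/5)·(5−(-5)) + (-6)·(-5−(14/5))) = ½·(77/5 − 64 + 234/5) = -9/10, so the B_2-coordinate is 1/5.
[B_1B_2M] = ½·((-7)·(4−(14/5)) + (-7)·(14/5−(-5)) + (-32/5)·(-5−4)) = ½·(-42/5 − 273/5 + 288/5) = -27/10, so the B_3-coordinate is 3/5.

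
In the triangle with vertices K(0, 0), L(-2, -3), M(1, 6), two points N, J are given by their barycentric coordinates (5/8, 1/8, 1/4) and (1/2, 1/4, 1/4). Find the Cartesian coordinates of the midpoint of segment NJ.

Barycentric coordinates of the midpoint are the average: (9/16, 3/16, 1/4).
Converting: (9/16)·K + (3/16)·L + (1/4)·M = (-1/8, 15/16).

(-1/8, 15/16)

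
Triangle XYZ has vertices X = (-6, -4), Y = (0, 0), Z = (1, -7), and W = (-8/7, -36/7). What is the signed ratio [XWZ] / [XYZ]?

1/7

[XYZ] = ½·((-6)·(0−(-7)) + 0·(-7−(-4)) + 1·(-4−0)) = ½·(-42 + 0 − 4) = -23.
[XWZ] = ½·((-6)·(-36/7−(-7)) + (-8/7)·(-7−(-4)) + 1·(-4−(-36/7))) = ½·(-78/7 + 24/7 + 8/7) = -23/7, so the ratio is (-23/7)/(-23) = 1/7.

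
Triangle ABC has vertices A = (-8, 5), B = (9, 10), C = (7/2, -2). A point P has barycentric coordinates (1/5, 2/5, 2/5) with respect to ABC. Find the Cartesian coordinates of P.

(17/5, 21/5)

P = (1/5)·A + (2/5)·B + (2/5)·C.
x-coordinate: (1/5)·(-8) + (2/5)·9 + (2/5)·(7/2) = 17/5.
y-coordinate: (1/5)·5 + (2/5)·10 + (2/5)·(-2) = 21/5.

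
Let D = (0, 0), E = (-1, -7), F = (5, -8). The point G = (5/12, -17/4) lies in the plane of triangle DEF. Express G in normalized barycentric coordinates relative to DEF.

Signed area of the reference triangle: [DEF] = ½·(0·(-7−(-8)) + (-1)·(-8−0) + 5·(0−(-7))) = ½·(0 + 8 + 35) = 43/2.
[GEF] = ½·((5/12)·(-7−(-8)) + (-1)·(-8−(-17/4)) + 5·(-17/4−(-7))) = ½·(5/12 + 15/4 + 55/4) = 215/24, so the D-coordinate is (215/24)/(43/2) = 5/12.
[DGF] = ½·(0·(-17/4−(-8)) + (5/12)·(-8−0) + 5·(0−(-17/4))) = ½·(0 − 10/3 + 85/4) = 215/24, so the E-coordinate is 5/12.
[DEG] = ½·(0·(-7−(-17/4)) + (-1)·(-17/4−0) + (5/12)·(0−(-7))) = ½·(0 + 17/4 + 35/12) = 43/12, so the F-coordinate is 1/6.

(5/12, 5/12, 1/6)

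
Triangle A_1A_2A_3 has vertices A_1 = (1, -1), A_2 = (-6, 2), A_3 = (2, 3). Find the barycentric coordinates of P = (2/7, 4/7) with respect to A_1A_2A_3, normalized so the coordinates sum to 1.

(4/7, 1/7, 2/7)

Signed area of the reference triangle: [A_1A_2A_3] = ½·(1·(2−3) + (-6)·(3−(-1)) + 2·(-1−2)) = ½·(-1 − 24 − 6) = -31/2.
[PA_2A_3] = ½·((2/7)·(2−3) + (-6)·(3−(4/7)) + 2·(4/7−2)) = ½·(-2/7 − 102/7 − 20/7) = -62/7, so the A_1-coordinate is (-62/7)/(-31/2) = 4/7.
[A_1PA_3] = ½·(1·(4/7−3) + (2/7)·(3−(-1)) + 2·(-1−(4/7))) = ½·(-17/7 + 8/7 − 22/7) = -31/14, so the A_2-coordinate is 1/7.
[A_1A_2P] = ½·(1·(2−(4/7)) + (-6)·(4/7−(-1)) + (2/7)·(-1−2)) = ½·(10/7 − 66/7 − 6/7) = -31/7, so the A_3-coordinate is 2/7.
Check: 4/7 + 1/7 + 2/7 = 1.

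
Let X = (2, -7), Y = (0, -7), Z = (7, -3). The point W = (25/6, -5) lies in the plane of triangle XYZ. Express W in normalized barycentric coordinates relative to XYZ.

(1/3, 1/6, 1/2)

Signed area of the reference triangle: [XYZ] = ½·(2·(-7−(-3)) + 0·(-3−(-7)) + 7·(-7−(-7))) = ½·(-8 + 0 + 0) = -4.
[WYZ] = ½·((25/6)·(-7−(-3)) + 0·(-3−(-5)) + 7·(-5−(-7))) = ½·(-50/3 + 0 + 14) = -4/3, so the X-coordinate is (-4/3)/(-4) = 1/3.
[XWZ] = ½·(2·(-5−(-3)) + (25/6)·(-3−(-7)) + 7·(-7−(-5))) = ½·(-4 + 50/3 − 14) = -2/3, so the Y-coordinate is 1/6.
[XYW] = ½·(2·(-7−(-5)) + 0·(-5−(-7)) + (25/6)·(-7−(-7))) = ½·(-4 + 0 + 0) = -2, so the Z-coordinate is 1/2.
Check: 1/3 + 1/6 + 1/2 = 1.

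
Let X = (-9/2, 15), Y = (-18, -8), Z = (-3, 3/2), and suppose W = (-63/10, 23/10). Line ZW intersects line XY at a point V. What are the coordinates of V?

Barycentric coordinates of W with respect to XYZ: (1/5, 1/5, 3/5).
On side XY the Z-coordinate is zero; dropping W's Z-weight 3/5 and renormalizing the remaining 1/5 : 1/5 gives weights 1/2, 1/2 on X, Y.
V = (1/2)·(-9/2, 15) + (1/2)·(-18, -8) = (-45/4, 7/2).

(-45/4, 7/2)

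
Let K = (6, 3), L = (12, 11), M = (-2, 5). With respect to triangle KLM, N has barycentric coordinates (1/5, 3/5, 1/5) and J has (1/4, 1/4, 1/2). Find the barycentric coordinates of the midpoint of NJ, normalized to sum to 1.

Since both coordinate triples sum to 1, the midpoint's barycentrics are the componentwise average.
(1/5+1/4)/2 = 9/40; similarly 17/40 and 7/20.

(9/40, 17/40, 7/20)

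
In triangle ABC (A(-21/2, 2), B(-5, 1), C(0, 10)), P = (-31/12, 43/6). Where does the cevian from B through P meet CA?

(-21/10, 42/5)

Barycentric coordinates of P with respect to ABC: (1/6, 1/6, 2/3).
On side CA the B-coordinate is zero; dropping P's B-weight 1/6 and renormalizing the remaining 2/3 : 1/6 gives weights 4/5, 1/5 on C, A.
Q = (4/5)·(0, 10) + (1/5)·(-21/2, 2) = (-21/10, 42/5).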